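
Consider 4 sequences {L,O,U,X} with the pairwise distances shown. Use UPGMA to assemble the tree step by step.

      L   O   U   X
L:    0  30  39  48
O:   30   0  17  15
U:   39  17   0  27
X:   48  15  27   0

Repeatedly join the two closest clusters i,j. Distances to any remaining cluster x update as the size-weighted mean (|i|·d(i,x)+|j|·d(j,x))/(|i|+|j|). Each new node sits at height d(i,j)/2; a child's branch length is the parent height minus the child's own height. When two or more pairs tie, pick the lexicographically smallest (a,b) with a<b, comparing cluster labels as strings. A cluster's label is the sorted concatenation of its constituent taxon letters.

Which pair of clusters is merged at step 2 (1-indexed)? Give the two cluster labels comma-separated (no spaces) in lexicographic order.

OX,U

1. join O+X (d=15) ⇒ OX; edges |O|=15/2, |X|=15/2
  updated: d(L,OX)=39, d(OX,U)=22
2. join OX+U (d=22) ⇒ OUX; edges |OX|=7/2, |U|=11
  updated: d(L,OUX)=39
3. join L+OUX (d=39) ⇒ LOUX; edges |L|=39/2, |OUX|=17/2
final tree: (L:39/2,((O:15/2,X:15/2):7/2,U:11):17/2)
total length: 115/2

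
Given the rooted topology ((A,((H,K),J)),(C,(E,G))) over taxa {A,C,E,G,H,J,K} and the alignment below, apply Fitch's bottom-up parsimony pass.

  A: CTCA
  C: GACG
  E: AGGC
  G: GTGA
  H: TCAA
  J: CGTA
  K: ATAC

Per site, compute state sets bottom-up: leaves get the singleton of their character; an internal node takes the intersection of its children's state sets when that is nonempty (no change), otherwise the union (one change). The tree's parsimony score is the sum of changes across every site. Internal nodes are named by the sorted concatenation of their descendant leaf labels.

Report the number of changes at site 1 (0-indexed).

HK@0: {T} ∪ {A} = {A,T} (union, +1)
HJK@0: {A,T} ∪ {C} = {A,C,T} (union, +1)
AHJK@0: {C} ∩ {A,C,T} = {C} (intersection, +0)
EG@0: {A} ∪ {G} = {A,G} (union, +1)
CEG@0: {G} ∩ {A,G} = {G} (intersection, +0)
ACEGHJK@0: {C} ∪ {G} = {C,G} (union, +1)
HK@1: {C} ∪ {T} = {C,T} (union, +1)
HJK@1: {C,T} ∪ {G} = {C,G,T} (union, +1)
AHJK@1: {T} ∩ {C,G,T} = {T} (intersection, +0)
EG@1: {G} ∪ {T} = {G,T} (union, +1)
CEG@1: {A} ∪ {G,T} = {A,G,T} (union, +1)
ACEGHJK@1: {T} ∩ {A,G,T} = {T} (intersection, +0)
HK@2: {A} ∩ {A} = {A} (intersection, +0)
HJK@2: {A} ∪ {T} = {A,T} (union, +1)
AHJK@2: {C} ∪ {A,T} = {A,C,T} (union, +1)
EG@2: {G} ∩ {G} = {G} (intersection, +0)
CEG@2: {C} ∪ {G} = {C,G} (union, +1)
ACEGHJK@2: {A,C,T} ∩ {C,G} = {C} (intersection, +0)
HK@3: {A} ∪ {C} = {A,C} (union, +1)
HJK@3: {A,C} ∩ {A} = {A} (intersection, +0)
AHJK@3: {A} ∩ {A} = {A} (intersection, +0)
EG@3: {C} ∪ {A} = {A,C} (union, +1)
CEG@3: {G} ∪ {A,C} = {A,C,G} (union, +1)
ACEGHJK@3: {A} ∩ {A,C,G} = {A} (intersection, +0)
per-site changes: [4, 4, 3, 3]; total = 14

4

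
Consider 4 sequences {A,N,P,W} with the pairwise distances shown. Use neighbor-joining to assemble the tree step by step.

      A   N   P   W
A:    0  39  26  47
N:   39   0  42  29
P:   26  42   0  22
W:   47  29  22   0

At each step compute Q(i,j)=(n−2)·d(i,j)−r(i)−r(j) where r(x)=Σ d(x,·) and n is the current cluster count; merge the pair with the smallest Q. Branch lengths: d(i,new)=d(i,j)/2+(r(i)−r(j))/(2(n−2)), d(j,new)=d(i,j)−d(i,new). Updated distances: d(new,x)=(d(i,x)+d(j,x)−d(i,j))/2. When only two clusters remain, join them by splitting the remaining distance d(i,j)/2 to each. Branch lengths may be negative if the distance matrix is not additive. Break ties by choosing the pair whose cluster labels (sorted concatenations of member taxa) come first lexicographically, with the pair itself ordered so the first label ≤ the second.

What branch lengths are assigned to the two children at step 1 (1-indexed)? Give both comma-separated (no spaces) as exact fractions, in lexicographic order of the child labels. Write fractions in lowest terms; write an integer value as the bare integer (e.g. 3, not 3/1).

iteration 1: select A,P (d=26, Q=-150); attach at lengths (37/2, 15/2); label the merged cluster AP
  updated: d(AP,N)=55/2, d(AP,W)=43/2
iteration 2: select AP,N (d=55/2, Q=-78); attach at lengths (10, 35/2); label the merged cluster ANP
  updated: d(ANP,W)=23/2
iteration 3: select ANP,W (d=23/2); attach at lengths (23/4, 23/4); label the merged cluster ANPW
final tree: (((A:37/2,P:15/2):10,N:35/2):23/4,W:23/4)
total length: 65

37/2,15/2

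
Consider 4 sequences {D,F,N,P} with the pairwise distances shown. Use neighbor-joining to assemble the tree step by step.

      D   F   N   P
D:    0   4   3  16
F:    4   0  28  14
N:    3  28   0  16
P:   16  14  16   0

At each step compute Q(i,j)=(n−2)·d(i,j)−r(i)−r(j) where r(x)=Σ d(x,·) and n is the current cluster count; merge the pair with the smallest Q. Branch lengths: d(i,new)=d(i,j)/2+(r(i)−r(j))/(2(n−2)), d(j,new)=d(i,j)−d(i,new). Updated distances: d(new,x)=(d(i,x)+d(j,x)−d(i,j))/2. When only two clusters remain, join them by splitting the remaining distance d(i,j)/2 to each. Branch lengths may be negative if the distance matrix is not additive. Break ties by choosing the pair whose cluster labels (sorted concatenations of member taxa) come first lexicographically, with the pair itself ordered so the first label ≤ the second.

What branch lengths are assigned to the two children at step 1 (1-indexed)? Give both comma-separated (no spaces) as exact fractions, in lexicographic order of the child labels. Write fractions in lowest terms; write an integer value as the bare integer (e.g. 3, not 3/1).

-9/2,15/2

step 1: merge (D,N) at d=3, Q=-64; branch lengths D→-9/2, N→15/2; new cluster DN
  updated: d(DN,F)=29/2, d(DN,P)=29/2
step 2: merge (DN,F) at d=29/2, Q=-43; branch lengths DN→15/2, F→7; new cluster DFN
  updated: d(DFN,P)=7
step 3: merge (DFN,P) at d=7; branch lengths DFN→7/2, P→7/2; new cluster DFNP
final tree: (((D:-9/2,N:15/2):15/2,F:7):7/2,P:7/2)
total length: 49/2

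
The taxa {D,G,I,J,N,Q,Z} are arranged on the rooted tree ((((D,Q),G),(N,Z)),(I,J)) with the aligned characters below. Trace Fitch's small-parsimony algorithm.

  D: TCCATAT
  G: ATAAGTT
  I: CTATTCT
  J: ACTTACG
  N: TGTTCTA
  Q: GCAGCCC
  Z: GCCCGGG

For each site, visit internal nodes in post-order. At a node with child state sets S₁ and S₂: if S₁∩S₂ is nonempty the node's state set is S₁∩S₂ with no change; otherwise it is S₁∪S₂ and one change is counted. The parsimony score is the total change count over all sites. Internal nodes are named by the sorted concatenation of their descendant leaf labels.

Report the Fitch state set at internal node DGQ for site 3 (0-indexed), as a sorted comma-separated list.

A

DQ@0: {T} ∪ {G} = {G,T} (union, +1)
DGQ@0: {G,T} ∪ {A} = {A,G,T} (union, +1)
NZ@0: {T} ∪ {G} = {G,T} (union, +1)
DGNQZ@0: {A,G,T} ∩ {G,T} = {G,T} (intersection, +0)
IJ@0: {C} ∪ {A} = {A,C} (union, +1)
DGIJNQZ@0: {G,T} ∪ {A,C} = {A,C,G,T} (union, +1)
DQ@1: {C} ∩ {C} = {C} (intersection, +0)
DGQ@1: {C} ∪ {T} = {C,T} (union, +1)
NZ@1: {G} ∪ {C} = {C,G} (union, +1)
DGNQZ@1: {C,T} ∩ {C,G} = {C} (intersection, +0)
IJ@1: {T} ∪ {C} = {C,T} (union, +1)
DGIJNQZ@1: {C} ∩ {C,T} = {C} (intersection, +0)
DQ@2: {C} ∪ {A} = {A,C} (union, +1)
DGQ@2: {A,C} ∩ {A} = {A} (intersection, +0)
NZ@2: {T} ∪ {C} = {C,T} (union, +1)
DGNQZ@2: {A} ∪ {C,T} = {A,C,T} (union, +1)
IJ@2: {A} ∪ {T} = {A,T} (union, +1)
DGIJNQZ@2: {A,C,T} ∩ {A,T} = {A,T} (intersection, +0)
DQ@3: {A} ∪ {G} = {A,G} (union, +1)
DGQ@3: {A,G} ∩ {A} = {A} (intersection, +0)
NZ@3: {T} ∪ {C} = {C,T} (union, +1)
DGNQZ@3: {A} ∪ {C,T} = {A,C,T} (union, +1)
IJ@3: {T} ∩ {T} = {T} (intersection, +0)
DGIJNQZ@3: {A,C,T} ∩ {T} = {T} (intersection, +0)
DQ@4: {T} ∪ {C} = {C,T} (union, +1)
DGQ@4: {C,T} ∪ {G} = {C,G,T} (union, +1)
NZ@4: {C} ∪ {G} = {C,G} (union, +1)
DGNQZ@4: {C,G,T} ∩ {C,G} = {C,G} (intersection, +0)
IJ@4: {T} ∪ {A} = {A,T} (union, +1)
DGIJNQZ@4: {C,G} ∪ {A,T} = {A,C,G,T} (union, +1)
DQ@5: {A} ∪ {C} = {A,C} (union, +1)
DGQ@5: {A,C} ∪ {T} = {A,C,T} (union, +1)
NZ@5: {T} ∪ {G} = {G,T} (union, +1)
DGNQZ@5: {A,C,T} ∩ {G,T} = {T} (intersection, +0)
IJ@5: {C} ∩ {C} = {C} (intersection, +0)
DGIJNQZ@5: {T} ∪ {C} = {C,T} (union, +1)
DQ@6: {T} ∪ {C} = {C,T} (union, +1)
DGQ@6: {C,T} ∩ {T} = {T} (intersection, +0)
NZ@6: {A} ∪ {G} = {A,G} (union, +1)
DGNQZ@6: {T} ∪ {A,G} = {A,G,T} (union, +1)
IJ@6: {T} ∪ {G} = {G,T} (union, +1)
DGIJNQZ@6: {A,G,T} ∩ {G,T} = {G,T} (intersection, +0)
per-site changes: [5, 3, 4, 3, 5, 4, 4]; total = 28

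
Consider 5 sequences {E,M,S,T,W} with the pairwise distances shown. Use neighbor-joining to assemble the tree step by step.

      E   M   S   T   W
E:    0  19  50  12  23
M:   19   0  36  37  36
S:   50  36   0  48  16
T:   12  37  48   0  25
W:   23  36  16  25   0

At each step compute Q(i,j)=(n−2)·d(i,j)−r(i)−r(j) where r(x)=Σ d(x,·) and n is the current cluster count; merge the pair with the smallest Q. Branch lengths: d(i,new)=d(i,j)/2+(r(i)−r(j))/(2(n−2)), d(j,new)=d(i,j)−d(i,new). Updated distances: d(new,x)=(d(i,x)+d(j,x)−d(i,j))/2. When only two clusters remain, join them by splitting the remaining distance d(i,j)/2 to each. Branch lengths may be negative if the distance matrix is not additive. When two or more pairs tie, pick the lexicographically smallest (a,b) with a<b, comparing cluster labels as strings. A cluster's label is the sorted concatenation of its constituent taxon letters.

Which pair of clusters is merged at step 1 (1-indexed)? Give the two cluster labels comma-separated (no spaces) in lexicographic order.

iteration 1: select S,W (d=16, Q=-202); attach at lengths (49/3, -1/3); label the merged cluster SW
  updated: d(E,SW)=57/2, d(M,SW)=28, d(SW,T)=57/2
iteration 2: select E,T (d=12, Q=-113); attach at lengths (3/2, 21/2); label the merged cluster ET
  updated: d(ET,M)=22, d(ET,SW)=45/2
iteration 3: select ET,M (d=22, Q=-145/2); attach at lengths (33/4, 55/4); label the merged cluster EMT
  updated: d(EMT,SW)=57/4
iteration 4: select EMT,SW (d=57/4); attach at lengths (57/8, 57/8); label the merged cluster EMSTW
final tree: (((E:3/2,T:21/2):33/4,M:55/4):57/8,(S:49/3,W:-1/3):57/8)
total length: 257/4

S,W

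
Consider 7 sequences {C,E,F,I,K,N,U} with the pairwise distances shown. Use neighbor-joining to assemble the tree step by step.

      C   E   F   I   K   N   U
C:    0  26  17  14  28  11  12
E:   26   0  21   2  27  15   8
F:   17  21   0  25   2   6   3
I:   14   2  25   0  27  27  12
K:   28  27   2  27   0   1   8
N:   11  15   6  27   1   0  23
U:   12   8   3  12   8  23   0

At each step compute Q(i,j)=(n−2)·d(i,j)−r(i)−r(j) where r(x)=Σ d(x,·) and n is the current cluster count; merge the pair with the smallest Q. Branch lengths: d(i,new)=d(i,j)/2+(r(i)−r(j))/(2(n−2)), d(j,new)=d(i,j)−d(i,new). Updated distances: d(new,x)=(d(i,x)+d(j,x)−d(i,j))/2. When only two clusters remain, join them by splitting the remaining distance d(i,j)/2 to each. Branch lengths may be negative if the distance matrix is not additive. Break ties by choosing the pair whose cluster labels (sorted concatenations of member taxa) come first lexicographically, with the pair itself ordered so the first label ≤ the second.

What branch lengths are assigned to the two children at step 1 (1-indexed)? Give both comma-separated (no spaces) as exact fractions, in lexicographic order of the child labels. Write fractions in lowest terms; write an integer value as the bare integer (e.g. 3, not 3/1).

iteration 1: select E,I (d=2, Q=-196); attach at lengths (1/5, 9/5); label the merged cluster EI
  updated: d(C,EI)=19, d(EI,F)=22, d(EI,K)=26, d(EI,N)=20, d(EI,U)=9
iteration 2: select K,N (d=1, Q=-122); attach at lengths (1, 0); label the merged cluster KN
  updated: d(C,KN)=19, d(EI,KN)=45/2, d(F,KN)=7/2, d(KN,U)=15
iteration 3: select F,KN (d=7/2, Q=-95); attach at lengths (-2/3, 25/6); label the merged cluster FKN
  updated: d(C,FKN)=65/4, d(EI,FKN)=41/2, d(FKN,U)=29/4
iteration 4: select C,FKN (d=65/4, Q=-235/4); attach at lengths (143/16, 117/16); label the merged cluster CFKN
  updated: d(CFKN,EI)=93/8, d(CFKN,U)=3/2
iteration 5: select CFKN,EI (d=93/8, Q=-177/8); attach at lengths (33/16, 153/16); label the merged cluster CEFIKN
  updated: d(CEFIKN,U)=-9/16
iteration 6: select CEFIKN,U (d=-9/16); attach at lengths (-9/32, -9/32); label the merged cluster CEFIKNU
final tree: (((C:143/16,(F:-2/3,(K:1,N:0):25/6):117/16):33/16,(E:1/5,I:9/5):153/16):-9/32,U:-9/32)
total length: 541/16

1/5,9/5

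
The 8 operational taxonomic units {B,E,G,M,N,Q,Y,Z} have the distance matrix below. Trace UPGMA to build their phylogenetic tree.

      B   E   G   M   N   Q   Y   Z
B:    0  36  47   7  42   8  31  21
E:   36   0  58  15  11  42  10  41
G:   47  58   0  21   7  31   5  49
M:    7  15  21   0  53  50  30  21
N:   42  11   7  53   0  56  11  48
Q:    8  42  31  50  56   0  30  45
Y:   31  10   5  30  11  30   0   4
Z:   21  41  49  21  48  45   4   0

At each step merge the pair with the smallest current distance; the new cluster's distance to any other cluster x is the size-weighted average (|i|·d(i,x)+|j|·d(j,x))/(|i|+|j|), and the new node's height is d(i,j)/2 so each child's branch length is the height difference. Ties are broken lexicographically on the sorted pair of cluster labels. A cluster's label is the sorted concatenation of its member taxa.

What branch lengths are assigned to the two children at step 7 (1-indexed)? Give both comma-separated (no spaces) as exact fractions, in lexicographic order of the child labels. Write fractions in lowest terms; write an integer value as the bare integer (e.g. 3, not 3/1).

41/28,131/7

step 1: merge (Y,Z) at d=4; branch lengths Y→2, Z→2; new cluster YZ
  updated: d(B,YZ)=26, d(E,YZ)=51/2, d(G,YZ)=27, d(M,YZ)=51/2, d(N,YZ)=59/2, d(Q,YZ)=75/2
step 2: merge (B,M) at d=7; branch lengths B→7/2, M→7/2; new cluster BM
  updated: d(BM,E)=51/2, d(BM,G)=34, d(BM,N)=95/2, d(BM,Q)=29, d(BM,YZ)=103/4
step 3: merge (G,N) at d=7; branch lengths G→7/2, N→7/2; new cluster GN
  updated: d(BM,GN)=163/4, d(E,GN)=69/2, d(GN,Q)=87/2, d(GN,YZ)=113/4
step 4: merge (BM,E) at d=51/2; branch lengths BM→37/4, E→51/4; new cluster BEM
  updated: d(BEM,GN)=116/3, d(BEM,Q)=100/3, d(BEM,YZ)=77/3
step 5: merge (BEM,YZ) at d=77/3; branch lengths BEM→1/12, YZ→65/6; new cluster BEMYZ
  updated: d(BEMYZ,GN)=69/2, d(BEMYZ,Q)=35
step 6: merge (BEMYZ,GN) at d=69/2; branch lengths BEMYZ→53/12, GN→55/4; new cluster BEGMNYZ
  updated: d(BEGMNYZ,Q)=262/7
step 7: merge (BEGMNYZ,Q) at d=262/7; branch lengths BEGMNYZ→41/28, Q→131/7; new cluster BEGMNQYZ
final tree: (((((B:7/2,M:7/2):37/4,E:51/4):1/12,(Y:2,Z:2):65/6):53/12,(G:7/2,N:7/2):55/4):41/28,Q:131/7)
total length: 3749/42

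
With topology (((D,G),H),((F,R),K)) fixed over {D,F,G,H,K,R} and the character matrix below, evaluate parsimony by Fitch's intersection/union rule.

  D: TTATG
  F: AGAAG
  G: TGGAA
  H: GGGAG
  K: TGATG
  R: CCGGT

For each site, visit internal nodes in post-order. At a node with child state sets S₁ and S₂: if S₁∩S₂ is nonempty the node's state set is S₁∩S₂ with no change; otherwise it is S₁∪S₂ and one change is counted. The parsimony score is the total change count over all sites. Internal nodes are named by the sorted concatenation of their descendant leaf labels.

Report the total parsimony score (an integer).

13

DG@0: {T} ∩ {T} = {T} (intersection, +0)
DGH@0: {T} ∪ {G} = {G,T} (union, +1)
FR@0: {A} ∪ {C} = {A,C} (union, +1)
FKR@0: {A,C} ∪ {T} = {A,C,T} (union, +1)
DFGHKR@0: {G,T} ∩ {A,C,T} = {T} (intersection, +0)
DG@1: {T} ∪ {G} = {G,T} (union, +1)
DGH@1: {G,T} ∩ {G} = {G} (intersection, +0)
FR@1: {G} ∪ {C} = {C,G} (union, +1)
FKR@1: {C,G} ∩ {G} = {G} (intersection, +0)
DFGHKR@1: {G} ∩ {G} = {G} (intersection, +0)
DG@2: {A} ∪ {G} = {A,G} (union, +1)
DGH@2: {A,G} ∩ {G} = {G} (intersection, +0)
FR@2: {A} ∪ {G} = {A,G} (union, +1)
FKR@2: {A,G} ∩ {A} = {A} (intersection, +0)
DFGHKR@2: {G} ∪ {A} = {A,G} (union, +1)
DG@3: {T} ∪ {A} = {A,T} (union, +1)
DGH@3: {A,T} ∩ {A} = {A} (intersection, +0)
FR@3: {A} ∪ {G} = {A,G} (union, +1)
FKR@3: {A,G} ∪ {T} = {A,G,T} (union, +1)
DFGHKR@3: {A} ∩ {A,G,T} = {A} (intersection, +0)
DG@4: {G} ∪ {A} = {A,G} (union, +1)
DGH@4: {A,G} ∩ {G} = {G} (intersection, +0)
FR@4: {G} ∪ {T} = {G,T} (union, +1)
FKR@4: {G,T} ∩ {G} = {G} (intersection, +0)
DFGHKR@4: {G} ∩ {G} = {G} (intersection, +0)
per-site changes: [3, 2, 3, 3, 2]; total = 13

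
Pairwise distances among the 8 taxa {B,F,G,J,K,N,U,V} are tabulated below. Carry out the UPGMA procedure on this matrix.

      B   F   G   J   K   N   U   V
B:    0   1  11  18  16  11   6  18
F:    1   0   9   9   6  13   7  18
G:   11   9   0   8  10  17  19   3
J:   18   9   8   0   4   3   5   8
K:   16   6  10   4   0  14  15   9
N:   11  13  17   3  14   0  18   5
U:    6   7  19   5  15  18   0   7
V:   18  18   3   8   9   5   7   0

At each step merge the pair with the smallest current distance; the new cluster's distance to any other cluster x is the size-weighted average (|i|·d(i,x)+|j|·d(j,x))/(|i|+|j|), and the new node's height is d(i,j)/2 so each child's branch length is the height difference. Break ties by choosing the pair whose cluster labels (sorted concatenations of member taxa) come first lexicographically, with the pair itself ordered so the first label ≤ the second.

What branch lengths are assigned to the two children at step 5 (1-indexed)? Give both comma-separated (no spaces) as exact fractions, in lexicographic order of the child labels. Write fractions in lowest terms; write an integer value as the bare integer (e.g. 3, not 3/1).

3,9/2

1. join B+F (d=1) ⇒ BF; edges |B|=1/2, |F|=1/2
  updated: d(BF,G)=10, d(BF,J)=27/2, d(BF,K)=11, d(BF,N)=12, d(BF,U)=13/2, d(BF,V)=18
2. join G+V (d=3) ⇒ GV; edges |G|=3/2, |V|=3/2
  updated: d(BF,GV)=14, d(GV,J)=8, d(GV,K)=19/2, d(GV,N)=11, d(GV,U)=13
3. join J+N (d=3) ⇒ JN; edges |J|=3/2, |N|=3/2
  updated: d(BF,JN)=51/4, d(GV,JN)=19/2, d(JN,K)=9, d(JN,U)=23/2
4. join BF+U (d=13/2) ⇒ BFU; edges |BF|=11/4, |U|=13/4
  updated: d(BFU,GV)=41/3, d(BFU,JN)=37/3, d(BFU,K)=37/3
5. join JN+K (d=9) ⇒ JKN; edges |JN|=3, |K|=9/2
  updated: d(BFU,JKN)=37/3, d(GV,JKN)=19/2
6. join GV+JKN (d=19/2) ⇒ GJKNV; edges |GV|=13/4, |JKN|=1/4
  updated: d(BFU,GJKNV)=193/15
7. join BFU+GJKNV (d=193/15) ⇒ BFGJKNUV; edges |BFU|=191/60, |GJKNV|=101/60
final tree: (((B:1/2,F:1/2):11/4,U:13/4):191/60,((G:3/2,V:3/2):13/4,((J:3/2,N:3/2):3,K:9/2):1/4):101/60)
total length: 433/15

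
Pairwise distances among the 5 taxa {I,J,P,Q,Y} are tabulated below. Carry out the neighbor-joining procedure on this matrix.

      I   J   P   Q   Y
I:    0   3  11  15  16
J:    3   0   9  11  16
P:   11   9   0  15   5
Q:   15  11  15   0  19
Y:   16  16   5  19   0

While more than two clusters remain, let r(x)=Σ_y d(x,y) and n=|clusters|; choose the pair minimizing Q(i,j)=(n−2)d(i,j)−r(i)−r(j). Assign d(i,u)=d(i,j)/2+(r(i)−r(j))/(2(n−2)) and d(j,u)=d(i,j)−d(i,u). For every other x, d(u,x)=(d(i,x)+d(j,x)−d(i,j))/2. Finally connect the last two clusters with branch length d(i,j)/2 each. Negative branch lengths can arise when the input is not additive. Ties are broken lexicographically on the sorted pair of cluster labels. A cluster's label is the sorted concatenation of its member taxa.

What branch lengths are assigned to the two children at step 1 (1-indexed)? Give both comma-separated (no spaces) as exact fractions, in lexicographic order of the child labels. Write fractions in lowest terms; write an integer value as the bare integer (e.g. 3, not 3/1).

-1/6,31/6

step 1: merge (P,Y) at d=5, Q=-81; branch lengths P→-1/6, Y→31/6; new cluster PY
  updated: d(I,PY)=11, d(J,PY)=10, d(PY,Q)=29/2
step 2: merge (I,J) at d=3, Q=-47; branch lengths I→11/4, J→1/4; new cluster IJ
  updated: d(IJ,PY)=9, d(IJ,Q)=23/2
step 3: merge (IJ,PY) at d=9, Q=-35; branch lengths IJ→3, PY→6; new cluster IJPY
  updated: d(IJPY,Q)=17/2
step 4: merge (IJPY,Q) at d=17/2; branch lengths IJPY→17/4, Q→17/4; new cluster IJPQY
final tree: (((I:11/4,J:1/4):3,(P:-1/6,Y:31/6):6):17/4,Q:17/4)
total length: 51/2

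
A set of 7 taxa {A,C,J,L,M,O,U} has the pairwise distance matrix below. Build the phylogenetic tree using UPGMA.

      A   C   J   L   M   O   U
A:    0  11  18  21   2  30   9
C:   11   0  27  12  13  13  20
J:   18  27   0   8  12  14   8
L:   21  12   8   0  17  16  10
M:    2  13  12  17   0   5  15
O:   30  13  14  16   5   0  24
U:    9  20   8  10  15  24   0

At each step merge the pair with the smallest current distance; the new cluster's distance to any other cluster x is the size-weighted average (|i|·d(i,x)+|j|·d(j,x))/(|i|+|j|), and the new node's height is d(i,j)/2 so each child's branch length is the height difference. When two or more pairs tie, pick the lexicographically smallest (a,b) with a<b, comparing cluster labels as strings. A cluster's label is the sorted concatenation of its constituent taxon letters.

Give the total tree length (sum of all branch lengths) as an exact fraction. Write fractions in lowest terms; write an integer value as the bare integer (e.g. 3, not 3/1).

iteration 1: select A,M (d=2); attach at lengths (1, 1); label the merged cluster AM
  updated: d(AM,C)=12, d(AM,J)=15, d(AM,L)=19, d(AM,O)=35/2, d(AM,U)=12
iteration 2: select J,L (d=8); attach at lengths (4, 4); label the merged cluster JL
  updated: d(AM,JL)=17, d(C,JL)=39/2, d(JL,O)=15, d(JL,U)=9
iteration 3: select JL,U (d=9); attach at lengths (1/2, 9/2); label the merged cluster JLU
  updated: d(AM,JLU)=46/3, d(C,JLU)=59/3, d(JLU,O)=18
iteration 4: select AM,C (d=12); attach at lengths (5, 6); label the merged cluster ACM
  updated: d(ACM,JLU)=151/9, d(ACM,O)=16
iteration 5: select ACM,O (d=16); attach at lengths (2, 8); label the merged cluster ACMO
  updated: d(ACMO,JLU)=205/12
iteration 6: select ACMO,JLU (d=205/12); attach at lengths (13/24, 97/24); label the merged cluster ACJLMOU
final tree: ((((A:1,M:1):5,C:6):2,O:8):13/24,((J:4,L:4):1/2,U:9/2):97/24)
total length: 487/12

487/12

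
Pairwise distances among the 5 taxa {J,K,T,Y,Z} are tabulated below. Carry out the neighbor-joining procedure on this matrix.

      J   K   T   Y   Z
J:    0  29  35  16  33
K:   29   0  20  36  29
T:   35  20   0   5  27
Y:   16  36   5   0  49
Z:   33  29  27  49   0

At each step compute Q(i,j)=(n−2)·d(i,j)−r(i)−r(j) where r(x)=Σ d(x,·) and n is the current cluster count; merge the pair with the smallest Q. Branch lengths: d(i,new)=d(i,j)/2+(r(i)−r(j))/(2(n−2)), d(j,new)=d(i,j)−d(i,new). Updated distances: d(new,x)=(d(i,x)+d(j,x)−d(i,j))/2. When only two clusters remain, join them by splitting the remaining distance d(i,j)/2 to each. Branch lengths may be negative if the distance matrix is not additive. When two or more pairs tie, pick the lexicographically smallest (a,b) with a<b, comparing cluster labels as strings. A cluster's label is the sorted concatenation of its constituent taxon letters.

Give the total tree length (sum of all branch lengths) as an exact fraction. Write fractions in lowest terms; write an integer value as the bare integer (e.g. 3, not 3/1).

247/4

iteration 1: select T,Y (d=5, Q=-178); attach at lengths (-2/3, 17/3); label the merged cluster TY
  updated: d(J,TY)=23, d(K,TY)=51/2, d(TY,Z)=71/2
iteration 2: select J,TY (d=23, Q=-123); attach at lengths (47/4, 45/4); label the merged cluster JTY
  updated: d(JTY,K)=63/4, d(JTY,Z)=91/4
iteration 3: select JTY,K (d=63/4, Q=-135/2); attach at lengths (19/4, 11); label the merged cluster JKTY
  updated: d(JKTY,Z)=18
iteration 4: select JKTY,Z (d=18); attach at lengths (9, 9); label the merged cluster JKTYZ
final tree: (((J:47/4,(T:-2/3,Y:17/3):45/4):19/4,K:11):9,Z:9)
total length: 247/4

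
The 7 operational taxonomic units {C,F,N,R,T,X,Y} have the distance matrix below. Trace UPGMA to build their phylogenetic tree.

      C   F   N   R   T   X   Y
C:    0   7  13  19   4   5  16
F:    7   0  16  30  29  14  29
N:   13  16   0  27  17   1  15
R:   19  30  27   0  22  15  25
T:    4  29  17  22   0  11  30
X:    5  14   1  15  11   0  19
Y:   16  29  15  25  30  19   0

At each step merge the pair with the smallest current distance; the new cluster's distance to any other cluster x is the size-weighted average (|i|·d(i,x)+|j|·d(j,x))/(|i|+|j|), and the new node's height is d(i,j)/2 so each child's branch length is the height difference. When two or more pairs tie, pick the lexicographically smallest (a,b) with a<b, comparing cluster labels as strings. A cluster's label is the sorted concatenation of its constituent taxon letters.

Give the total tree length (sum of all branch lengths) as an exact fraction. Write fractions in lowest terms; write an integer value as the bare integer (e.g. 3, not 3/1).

step 1: merge (N,X) at d=1; branch lengths N→1/2, X→1/2; new cluster NX
  updated: d(C,NX)=9, d(F,NX)=15, d(NX,R)=21, d(NX,T)=14, d(NX,Y)=17
step 2: merge (C,T) at d=4; branch lengths C→2, T→2; new cluster CT
  updated: d(CT,F)=18, d(CT,NX)=23/2, d(CT,R)=41/2, d(CT,Y)=23
step 3: merge (CT,NX) at d=23/2; branch lengths CT→15/4, NX→21/4; new cluster CNTX
  updated: d(CNTX,F)=33/2, d(CNTX,R)=83/4, d(CNTX,Y)=20
step 4: merge (CNTX,F) at d=33/2; branch lengths CNTX→5/2, F→33/4; new cluster CFNTX
  updated: d(CFNTX,R)=113/5, d(CFNTX,Y)=109/5
step 5: merge (CFNTX,Y) at d=109/5; branch lengths CFNTX→53/20, Y→109/10; new cluster CFNTXY
  updated: d(CFNTXY,R)=23
step 6: merge (CFNTXY,R) at d=23; branch lengths CFNTXY→3/5, R→23/2; new cluster CFNRTXY
final tree: (((((C:2,T:2):15/4,(N:1/2,X:1/2):21/4):5/2,F:33/4):53/20,Y:109/10):3/5,R:23/2)
total length: 252/5

252/5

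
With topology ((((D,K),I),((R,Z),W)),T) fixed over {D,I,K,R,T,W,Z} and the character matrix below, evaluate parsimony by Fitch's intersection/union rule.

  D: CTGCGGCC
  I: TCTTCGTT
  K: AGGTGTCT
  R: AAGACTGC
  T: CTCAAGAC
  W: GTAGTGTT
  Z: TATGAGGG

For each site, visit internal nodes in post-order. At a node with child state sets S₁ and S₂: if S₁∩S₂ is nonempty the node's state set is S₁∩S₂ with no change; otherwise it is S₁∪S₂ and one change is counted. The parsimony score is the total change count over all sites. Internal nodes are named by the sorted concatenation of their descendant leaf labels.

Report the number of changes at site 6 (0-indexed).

[col 0] DK: children D:{C}, K:{A} ∪→ {A,C}; cost 1
[col 0] DIK: children DK:{A,C}, I:{T} ∪→ {A,C,T}; cost 1
[col 0] RZ: children R:{A}, Z:{T} ∪→ {A,T}; cost 1
[col 0] RWZ: children RZ:{A,T}, W:{G} ∪→ {A,G,T}; cost 1
[col 0] DIKRWZ: children DIK:{A,C,T}, RWZ:{A,G,T} ∩→ {A,T}; cost 0
[col 0] DIKRTWZ: children DIKRWZ:{A,T}, T:{C} ∪→ {A,C,T}; cost 1
[col 1] DK: children D:{T}, K:{G} ∪→ {G,T}; cost 1
[col 1] DIK: children DK:{G,T}, I:{C} ∪→ {C,G,T}; cost 1
[col 1] RZ: children R:{A}, Z:{A} ∩→ {A}; cost 0
[col 1] RWZ: children RZ:{A}, W:{T} ∪→ {A,T}; cost 1
[col 1] DIKRWZ: children DIK:{C,G,T}, RWZ:{A,T} ∩→ {T}; cost 0
[col 1] DIKRTWZ: children DIKRWZ:{T}, T:{T} ∩→ {T}; cost 0
[col 2] DK: children D:{G}, K:{G} ∩→ {G}; cost 0
[col 2] DIK: children DK:{G}, I:{T} ∪→ {G,T}; cost 1
[col 2] RZ: children R:{G}, Z:{T} ∪→ {G,T}; cost 1
[col 2] RWZ: children RZ:{G,T}, W:{A} ∪→ {A,G,T}; cost 1
[col 2] DIKRWZ: children DIK:{G,T}, RWZ:{A,G,T} ∩→ {G,T}; cost 0
[col 2] DIKRTWZ: children DIKRWZ:{G,T}, T:{C} ∪→ {C,G,T}; cost 1
[col 3] DK: children D:{C}, K:{T} ∪→ {C,T}; cost 1
[col 3] DIK: children DK:{C,T}, I:{T} ∩→ {T}; cost 0
[col 3] RZ: children R:{A}, Z:{G} ∪→ {A,G}; cost 1
[col 3] RWZ: children RZ:{A,G}, W:{G} ∩→ {G}; cost 0
[col 3] DIKRWZ: children DIK:{T}, RWZ:{G} ∪→ {G,T}; cost 1
[col 3] DIKRTWZ: children DIKRWZ:{G,T}, T:{A} ∪→ {A,G,T}; cost 1
[col 4] DK: children D:{G}, K:{G} ∩→ {G}; cost 0
[col 4] DIK: children DK:{G}, I:{C} ∪→ {C,G}; cost 1
[col 4] RZ: children R:{C}, Z:{A} ∪→ {A,C}; cost 1
[col 4] RWZ: children RZ:{A,C}, W:{T} ∪→ {A,C,T}; cost 1
[col 4] DIKRWZ: children DIK:{C,G}, RWZ:{A,C,T} ∩→ {C}; cost 0
[col 4] DIKRTWZ: children DIKRWZ:{C}, T:{A} ∪→ {A,C}; cost 1
[col 5] DK: children D:{G}, K:{T} ∪→ {G,T}; cost 1
[col 5] DIK: children DK:{G,T}, I:{G} ∩→ {G}; cost 0
[col 5] RZ: children R:{T}, Z:{G} ∪→ {G,T}; cost 1
[col 5] RWZ: children RZ:{G,T}, W:{G} ∩→ {G}; cost 0
[col 5] DIKRWZ: children DIK:{G}, RWZ:{G} ∩→ {G}; cost 0
[col 5] DIKRTWZ: children DIKRWZ:{G}, T:{G} ∩→ {G}; cost 0
[col 6] DK: children D:{C}, K:{C} ∩→ {C}; cost 0
[col 6] DIK: children DK:{C}, I:{T} ∪→ {C,T}; cost 1
[col 6] RZ: children R:{G}, Z:{G} ∩→ {G}; cost 0
[col 6] RWZ: children RZ:{G}, W:{T} ∪→ {G,T}; cost 1
[col 6] DIKRWZ: children DIK:{C,T}, RWZ:{G,T} ∩→ {T}; cost 0
[col 6] DIKRTWZ: children DIKRWZ:{T}, T:{A} ∪→ {A,T}; cost 1
[col 7] DK: children D:{C}, K:{T} ∪→ {C,T}; cost 1
[col 7] DIK: children DK:{C,T}, I:{T} ∩→ {T}; cost 0
[col 7] RZ: children R:{C}, Z:{G} ∪→ {C,G}; cost 1
[col 7] RWZ: children RZ:{C,G}, W:{T} ∪→ {C,G,T}; cost 1
[col 7] DIKRWZ: children DIK:{T}, RWZ:{C,G,T} ∩→ {T}; cost 0
[col 7] DIKRTWZ: children DIKRWZ:{T}, T:{C} ∪→ {C,T}; cost 1
per-site changes: [5, 3, 4, 4, 4, 2, 3, 4]; total = 29

3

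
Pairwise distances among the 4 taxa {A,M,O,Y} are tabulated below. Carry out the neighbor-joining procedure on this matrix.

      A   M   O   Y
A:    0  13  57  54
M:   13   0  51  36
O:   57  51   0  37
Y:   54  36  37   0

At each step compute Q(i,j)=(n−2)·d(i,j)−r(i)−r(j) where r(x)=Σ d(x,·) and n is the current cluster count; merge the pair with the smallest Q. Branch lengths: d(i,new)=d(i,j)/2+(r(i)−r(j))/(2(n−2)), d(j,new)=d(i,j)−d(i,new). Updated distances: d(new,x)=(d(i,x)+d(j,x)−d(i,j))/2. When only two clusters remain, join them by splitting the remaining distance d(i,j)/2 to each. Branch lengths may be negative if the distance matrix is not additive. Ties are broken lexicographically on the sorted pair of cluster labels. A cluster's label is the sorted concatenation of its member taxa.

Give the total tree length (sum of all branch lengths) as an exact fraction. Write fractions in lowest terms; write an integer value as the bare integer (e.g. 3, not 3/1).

iteration 1: select A,M (d=13, Q=-198); attach at lengths (25/2, 1/2); label the merged cluster AM
  updated: d(AM,O)=95/2, d(AM,Y)=77/2
iteration 2: select AM,O (d=95/2, Q=-123); attach at lengths (49/2, 23); label the merged cluster AMO
  updated: d(AMO,Y)=14
iteration 3: select AMO,Y (d=14); attach at lengths (7, 7); label the merged cluster AMOY
final tree: (((A:25/2,M:1/2):49/2,O:23):7,Y:7)
total length: 149/2

149/2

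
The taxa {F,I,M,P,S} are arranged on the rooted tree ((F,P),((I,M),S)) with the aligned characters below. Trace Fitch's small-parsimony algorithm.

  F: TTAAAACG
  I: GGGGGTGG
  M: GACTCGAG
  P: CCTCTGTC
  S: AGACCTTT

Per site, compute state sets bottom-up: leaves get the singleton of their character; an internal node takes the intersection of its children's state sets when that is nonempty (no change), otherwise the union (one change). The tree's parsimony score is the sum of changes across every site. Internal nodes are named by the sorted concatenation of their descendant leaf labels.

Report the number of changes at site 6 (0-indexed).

3

FP@0: {T} ∪ {C} = {C,T} (union, +1)
IM@0: {G} ∩ {G} = {G} (intersection, +0)
IMS@0: {G} ∪ {A} = {A,G} (union, +1)
FIMPS@0: {C,T} ∪ {A,G} = {A,C,G,T} (union, +1)
FP@1: {T} ∪ {C} = {C,T} (union, +1)
IM@1: {G} ∪ {A} = {A,G} (union, +1)
IMS@1: {A,G} ∩ {G} = {G} (intersection, +0)
FIMPS@1: {C,T} ∪ {G} = {C,G,T} (union, +1)
FP@2: {A} ∪ {T} = {A,T} (union, +1)
IM@2: {G} ∪ {C} = {C,G} (union, +1)
IMS@2: {C,G} ∪ {A} = {A,C,G} (union, +1)
FIMPS@2: {A,T} ∩ {A,C,G} = {A} (intersection, +0)
FP@3: {A} ∪ {C} = {A,C} (union, +1)
IM@3: {G} ∪ {T} = {G,T} (union, +1)
IMS@3: {G,T} ∪ {C} = {C,G,T} (union, +1)
FIMPS@3: {A,C} ∩ {C,G,T} = {C} (intersection, +0)
FP@4: {A} ∪ {T} = {A,T} (union, +1)
IM@4: {G} ∪ {C} = {C,G} (union, +1)
IMS@4: {C,G} ∩ {C} = {C} (intersection, +0)
FIMPS@4: {A,T} ∪ {C} = {A,C,T} (union, +1)
FP@5: {A} ∪ {G} = {A,G} (union, +1)
IM@5: {T} ∪ {G} = {G,T} (union, +1)
IMS@5: {G,T} ∩ {T} = {T} (intersection, +0)
FIMPS@5: {A,G} ∪ {T} = {A,G,T} (union, +1)
FP@6: {C} ∪ {T} = {C,T} (union, +1)
IM@6: {G} ∪ {A} = {A,G} (union, +1)
IMS@6: {A,G} ∪ {T} = {A,G,T} (union, +1)
FIMPS@6: {C,T} ∩ {A,G,T} = {T} (intersection, +0)
FP@7: {G} ∪ {C} = {C,G} (union, +1)
IM@7: {G} ∩ {G} = {G} (intersection, +0)
IMS@7: {G} ∪ {T} = {G,T} (union, +1)
FIMPS@7: {C,G} ∩ {G,T} = {G} (intersection, +0)
per-site changes: [3, 3, 3, 3, 3, 3, 3, 2]; total = 23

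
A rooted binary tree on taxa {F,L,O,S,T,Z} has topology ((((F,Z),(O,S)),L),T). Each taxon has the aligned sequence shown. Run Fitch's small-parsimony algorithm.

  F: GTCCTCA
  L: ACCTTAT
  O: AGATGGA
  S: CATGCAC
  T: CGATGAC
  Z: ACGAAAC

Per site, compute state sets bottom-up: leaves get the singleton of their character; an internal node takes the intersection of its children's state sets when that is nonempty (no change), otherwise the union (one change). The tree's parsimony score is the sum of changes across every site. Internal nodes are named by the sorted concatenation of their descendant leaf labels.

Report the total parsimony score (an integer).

23

[col 0] FZ: children F:{G}, Z:{A} ∪→ {A,G}; cost 1
[col 0] OS: children O:{A}, S:{C} ∪→ {A,C}; cost 1
[col 0] FOSZ: children FZ:{A,G}, OS:{A,C} ∩→ {A}; cost 0
[col 0] FLOSZ: children FOSZ:{A}, L:{A} ∩→ {A}; cost 0
[col 0] FLOSTZ: children FLOSZ:{A}, T:{C} ∪→ {A,C}; cost 1
[col 1] FZ: children F:{T}, Z:{C} ∪→ {C,T}; cost 1
[col 1] OS: children O:{G}, S:{A} ∪→ {A,G}; cost 1
[col 1] FOSZ: children FZ:{C,T}, OS:{A,G} ∪→ {A,C,G,T}; cost 1
[col 1] FLOSZ: children FOSZ:{A,C,G,T}, L:{C} ∩→ {C}; cost 0
[col 1] FLOSTZ: children FLOSZ:{C}, T:{G} ∪→ {C,G}; cost 1
[col 2] FZ: children F:{C}, Z:{G} ∪→ {C,G}; cost 1
[col 2] OS: children O:{A}, S:{T} ∪→ {A,T}; cost 1
[col 2] FOSZ: children FZ:{C,G}, OS:{A,T} ∪→ {A,C,G,T}; cost 1
[col 2] FLOSZ: children FOSZ:{A,C,G,T}, L:{C} ∩→ {C}; cost 0
[col 2] FLOSTZ: children FLOSZ:{C}, T:{A} ∪→ {A,C}; cost 1
[col 3] FZ: children F:{C}, Z:{A} ∪→ {A,C}; cost 1
[col 3] OS: children O:{T}, S:{G} ∪→ {G,T}; cost 1
[col 3] FOSZ: children FZ:{A,C}, OS:{G,T} ∪→ {A,C,G,T}; cost 1
[col 3] FLOSZ: children FOSZ:{A,C,G,T}, L:{T} ∩→ {T}; cost 0
[col 3] FLOSTZ: children FLOSZ:{T}, T:{T} ∩→ {T}; cost 0
[col 4] FZ: children F:{T}, Z:{A} ∪→ {A,T}; cost 1
[col 4] OS: children O:{G}, S:{C} ∪→ {C,G}; cost 1
[col 4] FOSZ: children FZ:{A,T}, OS:{C,G} ∪→ {A,C,G,T}; cost 1
[col 4] FLOSZ: children FOSZ:{A,C,G,T}, L:{T} ∩→ {T}; cost 0
[col 4] FLOSTZ: children FLOSZ:{T}, T:{G} ∪→ {G,T}; cost 1
[col 5] FZ: children F:{C}, Z:{A} ∪→ {A,C}; cost 1
[col 5] OS: children O:{G}, S:{A} ∪→ {A,G}; cost 1
[col 5] FOSZ: children FZ:{A,C}, OS:{A,G} ∩→ {A}; cost 0
[col 5] FLOSZ: children FOSZ:{A}, L:{A} ∩→ {A}; cost 0
[col 5] FLOSTZ: children FLOSZ:{A}, T:{A} ∩→ {A}; cost 0
[col 6] FZ: children F:{A}, Z:{C} ∪→ {A,C}; cost 1
[col 6] OS: children O:{A}, S:{C} ∪→ {A,C}; cost 1
[col 6] FOSZ: children FZ:{A,C}, OS:{A,C} ∩→ {A,C}; cost 0
[col 6] FLOSZ: children FOSZ:{A,C}, L:{T} ∪→ {A,C,T}; cost 1
[col 6] FLOSTZ: children FLOSZ:{A,C,T}, T:{C} ∩→ {C}; cost 0
per-site changes: [3, 4, 4, 3, 4, 2, 3]; total = 23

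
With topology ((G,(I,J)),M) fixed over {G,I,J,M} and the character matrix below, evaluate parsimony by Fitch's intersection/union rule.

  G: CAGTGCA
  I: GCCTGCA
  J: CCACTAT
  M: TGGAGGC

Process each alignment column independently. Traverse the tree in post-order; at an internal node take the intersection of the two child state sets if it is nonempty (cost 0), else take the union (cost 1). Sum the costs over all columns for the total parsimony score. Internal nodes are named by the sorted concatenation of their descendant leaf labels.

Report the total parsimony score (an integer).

13

IJ@0: {G} ∪ {C} = {C,G} (union, +1)
GIJ@0: {C} ∩ {C,G} = {C} (intersection, +0)
GIJM@0: {C} ∪ {T} = {C,T} (union, +1)
IJ@1: {C} ∩ {C} = {C} (intersection, +0)
GIJ@1: {A} ∪ {C} = {A,C} (union, +1)
GIJM@1: {A,C} ∪ {G} = {A,C,G} (union, +1)
IJ@2: {C} ∪ {A} = {A,C} (union, +1)
GIJ@2: {G} ∪ {A,C} = {A,C,G} (union, +1)
GIJM@2: {A,C,G} ∩ {G} = {G} (intersection, +0)
IJ@3: {T} ∪ {C} = {C,T} (union, +1)
GIJ@3: {T} ∩ {C,T} = {T} (intersection, +0)
GIJM@3: {T} ∪ {A} = {A,T} (union, +1)
IJ@4: {G} ∪ {T} = {G,T} (union, +1)
GIJ@4: {G} ∩ {G,T} = {G} (intersection, +0)
GIJM@4: {G} ∩ {G} = {G} (intersection, +0)
IJ@5: {C} ∪ {A} = {A,C} (union, +1)
GIJ@5: {C} ∩ {A,C} = {C} (intersection, +0)
GIJM@5: {C} ∪ {G} = {C,G} (union, +1)
IJ@6: {A} ∪ {T} = {A,T} (union, +1)
GIJ@6: {A} ∩ {A,T} = {A} (intersection, +0)
GIJM@6: {A} ∪ {C} = {A,C} (union, +1)
per-site changes: [2, 2, 2, 2, 1, 2, 2]; total = 13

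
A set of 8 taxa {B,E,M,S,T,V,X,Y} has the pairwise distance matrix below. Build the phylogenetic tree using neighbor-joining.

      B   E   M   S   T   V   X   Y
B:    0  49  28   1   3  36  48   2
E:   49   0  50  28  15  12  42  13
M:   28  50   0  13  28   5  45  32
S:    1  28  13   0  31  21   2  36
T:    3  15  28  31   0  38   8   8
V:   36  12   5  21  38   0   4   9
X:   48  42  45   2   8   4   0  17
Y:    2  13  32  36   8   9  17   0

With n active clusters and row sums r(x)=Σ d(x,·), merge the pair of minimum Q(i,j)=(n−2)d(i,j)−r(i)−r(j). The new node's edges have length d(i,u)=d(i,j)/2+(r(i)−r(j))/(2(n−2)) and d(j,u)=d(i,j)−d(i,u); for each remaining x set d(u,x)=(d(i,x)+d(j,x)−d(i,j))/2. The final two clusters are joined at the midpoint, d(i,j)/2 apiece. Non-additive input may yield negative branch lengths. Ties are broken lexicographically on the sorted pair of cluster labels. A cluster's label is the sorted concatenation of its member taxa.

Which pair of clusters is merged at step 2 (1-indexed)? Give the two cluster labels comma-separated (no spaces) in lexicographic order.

1. join M+V (d=5, Q=-296) ⇒ MV; edges |M|=53/6, |V|=-23/6
  updated: d(B,MV)=59/2, d(E,MV)=57/2, d(MV,S)=29/2, d(MV,T)=61/2, d(MV,X)=22, d(MV,Y)=18
2. join S+X (d=2, Q=-483/2) ⇒ SX; edges |S|=-33/20, |X|=73/20
  updated: d(B,SX)=47/2, d(E,SX)=34, d(MV,SX)=69/4, d(SX,T)=37/2, d(SX,Y)=51/2
3. join MV+SX (d=69/4, Q=-347/2) ⇒ MSVX; edges |MV|=37/4, |SX|=8
  updated: d(B,MSVX)=143/8, d(E,MSVX)=181/8, d(MSVX,T)=127/8, d(MSVX,Y)=105/8
4. join B+T (d=3, Q=-419/4) ⇒ BT; edges |B|=13/2, |T|=-7/2
  updated: d(BT,E)=61/2, d(BT,MSVX)=123/8, d(BT,Y)=7/2
5. join BT+Y (d=7/2, Q=-72) ⇒ BTY; edges |BT|=107/16, |Y|=-51/16
  updated: d(BTY,E)=20, d(BTY,MSVX)=25/2
6. join BTY+E (d=20, Q=-441/8) ⇒ BETY; edges |BTY|=79/16, |E|=241/16
  updated: d(BETY,MSVX)=121/16
7. join BETY+MSVX (d=121/16) ⇒ BEMSTVXY; edges |BETY|=121/32, |MSVX|=121/32
final tree: ((((B:13/2,T:-7/2):107/16,Y:-51/16):79/16,E:241/16):121/32,((M:53/6,V:-23/6):37/4,(S:-33/20,X:73/20):8):121/32)
total length: 933/16

S,X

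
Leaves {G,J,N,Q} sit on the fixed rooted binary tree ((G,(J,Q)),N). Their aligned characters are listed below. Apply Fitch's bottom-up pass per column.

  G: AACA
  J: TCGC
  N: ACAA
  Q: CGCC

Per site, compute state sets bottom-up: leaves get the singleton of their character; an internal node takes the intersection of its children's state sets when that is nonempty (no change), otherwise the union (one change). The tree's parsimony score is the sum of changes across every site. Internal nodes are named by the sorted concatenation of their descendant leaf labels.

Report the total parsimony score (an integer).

7

[col 0] JQ: children J:{T}, Q:{C} ∪→ {C,T}; cost 1
[col 0] GJQ: children G:{A}, JQ:{C,T} ∪→ {A,C,T}; cost 1
[col 0] GJNQ: children GJQ:{A,C,T}, N:{A} ∩→ {A}; cost 0
[col 1] JQ: children J:{C}, Q:{G} ∪→ {C,G}; cost 1
[col 1] GJQ: children G:{A}, JQ:{C,G} ∪→ {A,C,G}; cost 1
[col 1] GJNQ: children GJQ:{A,C,G}, N:{C} ∩→ {C}; cost 0
[col 2] JQ: children J:{G}, Q:{C} ∪→ {C,G}; cost 1
[col 2] GJQ: children G:{C}, JQ:{C,G} ∩→ {C}; cost 0
[col 2] GJNQ: children GJQ:{C}, N:{A} ∪→ {A,C}; cost 1
[col 3] JQ: children J:{C}, Q:{C} ∩→ {C}; cost 0
[col 3] GJQ: children G:{A}, JQ:{C} ∪→ {A,C}; cost 1
[col 3] GJNQ: children GJQ:{A,C}, N:{A} ∩→ {A}; cost 0
per-site changes: [2, 2, 2, 1]; total = 7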